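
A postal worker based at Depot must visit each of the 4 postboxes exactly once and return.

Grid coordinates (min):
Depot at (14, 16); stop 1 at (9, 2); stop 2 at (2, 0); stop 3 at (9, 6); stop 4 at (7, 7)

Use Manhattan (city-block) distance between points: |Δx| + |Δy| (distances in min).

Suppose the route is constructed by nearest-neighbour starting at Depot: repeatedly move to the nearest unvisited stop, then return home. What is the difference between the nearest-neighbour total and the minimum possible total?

The nearest-neighbour route is 6 min longer than optimal.

Depot: stop 3=15, stop 4=16, stop 1=19, stop 2=28 ⇒ stop 3
stop 3: stop 4=3, stop 1=4, stop 2=13 ⇒ stop 4
stop 4: stop 1=7, stop 2=12 ⇒ stop 1
stop 1: stop 2=9 ⇒ stop 2
NN route Depot → stop 3 → stop 4 → stop 1 → stop 2 → Depot costs 62.
Optimal: Depot → stop 3 → stop 1 → stop 2 → stop 4 → Depot costs 56 (by enumerating all 12 distinct tours).
Excess = 62 − 56 = 6.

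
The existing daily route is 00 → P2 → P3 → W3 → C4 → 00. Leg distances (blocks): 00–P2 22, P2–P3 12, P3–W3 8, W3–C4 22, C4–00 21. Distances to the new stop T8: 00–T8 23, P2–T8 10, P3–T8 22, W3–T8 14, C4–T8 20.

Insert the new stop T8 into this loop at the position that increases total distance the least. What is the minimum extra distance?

Minimum extra distance: 11 blocks, inserting T8 between 00 and P2.

Insertion cost between consecutive stops i–j is d(i,T8) + d(T8,j) − d(i,j):
  between 00 and P2: 23 + 10 − 22 = 11
  between P2 and P3: 10 + 22 − 12 = 20
  between P3 and W3: 22 + 14 − 8 = 28
  between W3 and C4: 14 + 20 − 22 = 12
  between C4 and 00: 20 + 23 − 21 = 22
Cheapest insertion is between 00 and P2, adding 11.
New total = 85 + 11 = 96.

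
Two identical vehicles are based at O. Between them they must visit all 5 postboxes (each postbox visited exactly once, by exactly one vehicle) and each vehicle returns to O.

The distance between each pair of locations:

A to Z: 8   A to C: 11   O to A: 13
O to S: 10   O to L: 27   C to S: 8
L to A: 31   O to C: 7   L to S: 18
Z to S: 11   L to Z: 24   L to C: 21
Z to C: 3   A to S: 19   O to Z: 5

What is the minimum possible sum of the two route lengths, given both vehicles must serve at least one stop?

Check every non-empty split of the stops between the two vehicles; for each half take its own optimal tour:
  {L} + {A, Z, C, S}: 54 + 42 = 96
  {A} + {L, Z, C, S}: 26 + 57 = 83
  {L, A} + {Z, C, S}: 71 + 26 = 97
  {Z} + {L, A, C, S}: 10 + 73 = 83
  {L, Z} + {A, C, S}: 56 + 42 = 98
  {A, Z} + {L, C, S}: 26 + 56 = 82
  … (15 splits in total)
Best: vehicle 1 O → A → Z → O = 26; vehicle 2 O → C → L → S → O = 56; combined 82.

Minimum combined distance: 82.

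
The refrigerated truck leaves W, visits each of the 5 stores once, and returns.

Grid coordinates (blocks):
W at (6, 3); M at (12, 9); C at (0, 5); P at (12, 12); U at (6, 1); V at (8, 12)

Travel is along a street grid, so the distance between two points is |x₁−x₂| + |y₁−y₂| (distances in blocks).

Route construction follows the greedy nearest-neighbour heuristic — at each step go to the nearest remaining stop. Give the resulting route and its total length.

Nearest-neighbour total = 46 blocks; route W → U → C → V → P → M → W.

At W the remaining stops are U 2, C 8, V 11, M 12, P 15; go to U.
At U the remaining stops are C 10, V 13, M 14, P 17; go to C.
At C the remaining stops are V 15, M 16, P 19; go to V.
At V the remaining stops are P 4, M 7; go to P.
At P the remaining stops are M 3; go to M.
Return M→W: 12.
Total = 2 + 10 + 15 + 4 + 3 + 12 = 46.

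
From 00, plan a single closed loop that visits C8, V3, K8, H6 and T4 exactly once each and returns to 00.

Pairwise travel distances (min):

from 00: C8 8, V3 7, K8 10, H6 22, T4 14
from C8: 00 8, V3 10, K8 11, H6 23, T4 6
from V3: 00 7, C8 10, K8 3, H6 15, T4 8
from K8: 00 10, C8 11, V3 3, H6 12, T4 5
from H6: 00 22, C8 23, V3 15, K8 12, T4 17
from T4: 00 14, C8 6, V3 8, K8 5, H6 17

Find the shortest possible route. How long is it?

00 → C8 → V3 → K8 → H6 → T4 → 00: 8+10+3+12+17+14 = 64
00 → C8 → V3 → K8 → T4 → H6 → 00: 8+10+3+5+17+22 = 65
00 → C8 → V3 → H6 → K8 → T4 → 00: 8+10+15+12+5+14 = 64
00 → C8 → V3 → H6 → T4 → K8 → 00: 8+10+15+17+5+10 = 65
00 → C8 → V3 → T4 → K8 → H6 → 00: 8+10+8+5+12+22 = 65
00 → C8 → V3 → T4 → H6 → K8 → 00: 8+10+8+17+12+10 = 65
00 → C8 → K8 → V3 → H6 → T4 → 00: 8+11+3+15+17+14 = 68
00 → C8 → K8 → V3 → T4 → H6 → 00: 8+11+3+8+17+22 = 69
00 → C8 → K8 → H6 → V3 → T4 → 00: 8+11+12+15+8+14 = 68
00 → C8 → K8 → H6 → T4 → V3 → 00: 8+11+12+17+8+7 = 63
00 → C8 → K8 → T4 → V3 → H6 → 00: 8+11+5+8+15+22 = 69
00 → C8 → K8 → T4 → H6 → V3 → 00: 8+11+5+17+15+7 = 63
00 → C8 → H6 → V3 → K8 → T4 → 00: 8+23+15+3+5+14 = 68
00 → C8 → H6 → V3 → T4 → K8 → 00: 8+23+15+8+5+10 = 69
… (46 more)
00 → C8 → T4 → K8 → H6 → V3 → 00: 8+6+5+12+15+7 = 53  ← best
The minimum is 53.
One optimal route: 00 → C8 → T4 → K8 → H6 → V3 → 00 (or its reverse).

Shortest round trip = 53 min.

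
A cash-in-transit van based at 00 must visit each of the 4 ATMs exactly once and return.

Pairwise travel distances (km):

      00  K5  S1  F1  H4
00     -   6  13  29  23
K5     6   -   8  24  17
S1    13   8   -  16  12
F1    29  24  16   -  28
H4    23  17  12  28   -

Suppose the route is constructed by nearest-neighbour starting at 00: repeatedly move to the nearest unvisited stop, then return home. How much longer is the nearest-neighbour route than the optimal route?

From 00: K5=6, S1=13, H4=23, F1=29 → choose K5 (6).
From K5: S1=8, H4=17, F1=24 → choose S1 (8).
From S1: H4=12, F1=16 → choose H4 (12).
From H4: F1=28 → choose F1 (28).
NN route 00 → K5 → S1 → H4 → F1 → 00 costs 83.
Optimal: 00 → K5 → H4 → S1 → F1 → 00 costs 80 (by enumerating all 12 distinct tours).
Excess = 83 − 80 = 3.

Excess over optimum: 3 km.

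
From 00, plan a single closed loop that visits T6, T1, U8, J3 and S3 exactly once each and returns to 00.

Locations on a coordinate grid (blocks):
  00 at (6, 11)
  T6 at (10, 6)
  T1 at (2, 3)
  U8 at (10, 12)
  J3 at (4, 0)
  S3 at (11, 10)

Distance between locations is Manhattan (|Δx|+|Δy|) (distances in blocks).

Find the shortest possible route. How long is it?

Shortest round trip = 42 blocks.

With 5 stops there are 5!/2 = 60 distinct round trips (a route and its reverse cost the same).
00-T6-T1-U8-J3-S3-00: 9+11+17+18+17+6 = 78
00-T6-T1-U8-S3-J3-00: 9+11+17+3+17+13 = 70
00-T6-T1-J3-U8-S3-00: 9+11+5+18+3+6 = 52
00-T6-T1-J3-S3-U8-00: 9+11+5+17+3+5 = 50
00-T6-T1-S3-U8-J3-00: 9+11+16+3+18+13 = 70
00-T6-T1-S3-J3-U8-00: 9+11+16+17+18+5 = 76
00-T6-U8-T1-J3-S3-00: 9+6+17+5+17+6 = 60
00-T6-U8-T1-S3-J3-00: 9+6+17+16+17+13 = 78
00-T6-U8-J3-T1-S3-00: 9+6+18+5+16+6 = 60
00-T6-U8-J3-S3-T1-00: 9+6+18+17+16+12 = 78
00-T6-U8-S3-T1-J3-00: 9+6+3+16+5+13 = 52
00-T6-U8-S3-J3-T1-00: 9+6+3+17+5+12 = 52
00-T6-J3-T1-U8-S3-00: 9+12+5+17+3+6 = 52
00-T6-J3-T1-S3-U8-00: 9+12+5+16+3+5 = 50
… (46 more)
00-T1-J3-T6-S3-U8-00: 12+5+12+5+3+5 = 42  ← best
The minimum is 42.
One optimal route: 00 → T1 → J3 → T6 → S3 → U8 → 00 (or its reverse).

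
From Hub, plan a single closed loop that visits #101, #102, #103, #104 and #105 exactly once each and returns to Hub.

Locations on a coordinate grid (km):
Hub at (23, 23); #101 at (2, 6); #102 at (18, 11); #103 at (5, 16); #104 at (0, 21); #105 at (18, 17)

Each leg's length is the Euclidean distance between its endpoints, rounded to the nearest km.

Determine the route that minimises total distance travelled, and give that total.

Minimum total distance: 71 km.

With 5 stops there are 5!/2 = 60 distinct round trips (a route and its reverse cost the same).
Hub-#101-#102-#103-#104-#105-Hub: 27+17+14+7+18+8 = 91
Hub-#101-#102-#103-#105-#104-Hub: 27+17+14+13+18+23 = 112
Hub-#101-#102-#104-#103-#105-Hub: 27+17+21+7+13+8 = 93
Hub-#101-#102-#104-#105-#103-Hub: 27+17+21+18+13+19 = 115
Hub-#101-#102-#105-#103-#104-Hub: 27+17+6+13+7+23 = 93
Hub-#101-#102-#105-#104-#103-Hub: 27+17+6+18+7+19 = 94
Hub-#101-#103-#102-#104-#105-Hub: 27+10+14+21+18+8 = 98
Hub-#101-#103-#102-#105-#104-Hub: 27+10+14+6+18+23 = 98
Hub-#101-#103-#104-#102-#105-Hub: 27+10+7+21+6+8 = 79
Hub-#101-#103-#104-#105-#102-Hub: 27+10+7+18+6+13 = 81
Hub-#101-#103-#105-#102-#104-Hub: 27+10+13+6+21+23 = 100
Hub-#101-#103-#105-#104-#102-Hub: 27+10+13+18+21+13 = 102
Hub-#101-#104-#102-#103-#105-Hub: 27+15+21+14+13+8 = 98
Hub-#101-#104-#102-#105-#103-Hub: 27+15+21+6+13+19 = 101
… (46 more)
Hub-#104-#103-#101-#102-#105-Hub: 23+7+10+17+6+8 = 71  ← best
The minimum is 71.
One optimal route: Hub → #104 → #103 → #101 → #102 → #105 → Hub (or its reverse).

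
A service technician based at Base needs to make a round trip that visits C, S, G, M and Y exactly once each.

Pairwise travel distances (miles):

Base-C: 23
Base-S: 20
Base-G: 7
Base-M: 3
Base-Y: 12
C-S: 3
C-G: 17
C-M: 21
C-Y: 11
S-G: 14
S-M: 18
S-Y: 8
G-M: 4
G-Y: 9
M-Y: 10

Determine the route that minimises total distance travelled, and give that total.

Base - C - S - G - M - Y - Base: 23+3+14+4+10+12 = 66
Base - C - S - G - Y - M - Base: 23+3+14+9+10+3 = 62
Base - C - S - M - G - Y - Base: 23+3+18+4+9+12 = 69
Base - C - S - M - Y - G - Base: 23+3+18+10+9+7 = 70
Base - C - S - Y - G - M - Base: 23+3+8+9+4+3 = 50
Base - C - S - Y - M - G - Base: 23+3+8+10+4+7 = 55
Base - C - G - S - M - Y - Base: 23+17+14+18+10+12 = 94
Base - C - G - S - Y - M - Base: 23+17+14+8+10+3 = 75
Base - C - G - M - S - Y - Base: 23+17+4+18+8+12 = 82
Base - C - G - M - Y - S - Base: 23+17+4+10+8+20 = 82
Base - C - G - Y - S - M - Base: 23+17+9+8+18+3 = 78
Base - C - G - Y - M - S - Base: 23+17+9+10+18+20 = 97
Base - C - M - S - G - Y - Base: 23+21+18+14+9+12 = 97
Base - C - M - S - Y - G - Base: 23+21+18+8+9+7 = 86
… (46 more)
Base - M - G - C - S - Y - Base: 3+4+17+3+8+12 = 47  ← best
The minimum is 47.
One optimal route: Base → M → G → C → S → Y → Base (or its reverse).

47 miles — the shortest possible round trip.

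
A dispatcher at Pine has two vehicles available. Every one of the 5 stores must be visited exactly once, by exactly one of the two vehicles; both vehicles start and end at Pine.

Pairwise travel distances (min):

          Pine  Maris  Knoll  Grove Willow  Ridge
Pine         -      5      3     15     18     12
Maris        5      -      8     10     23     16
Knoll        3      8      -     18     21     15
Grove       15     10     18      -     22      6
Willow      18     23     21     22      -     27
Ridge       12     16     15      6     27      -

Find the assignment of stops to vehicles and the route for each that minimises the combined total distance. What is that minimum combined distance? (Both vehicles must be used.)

Minimum combined distance: 72 min.

Try each way of splitting the stops between the two vehicles (each non-empty) and, for each split, find the best tour for each vehicle:
  {Maris} + {Knoll, Grove, Willow, Ridge}: 10 + 64 = 74
  {Knoll} + {Maris, Grove, Willow, Ridge}: 6 + 66 = 72
  {Maris, Knoll} + {Grove, Willow, Ridge}: 16 + 58 = 74
  {Grove} + {Maris, Knoll, Willow, Ridge}: 30 + 72 = 102
  {Maris, Grove} + {Knoll, Willow, Ridge}: 30 + 63 = 93
  {Knoll, Grove} + {Maris, Willow, Ridge}: 36 + 66 = 102
  … (15 splits in total)
Best: vehicle 1 Pine → Knoll → Pine = 6; vehicle 2 Pine → Maris → Grove → Ridge → Willow → Pine = 66; combined 72.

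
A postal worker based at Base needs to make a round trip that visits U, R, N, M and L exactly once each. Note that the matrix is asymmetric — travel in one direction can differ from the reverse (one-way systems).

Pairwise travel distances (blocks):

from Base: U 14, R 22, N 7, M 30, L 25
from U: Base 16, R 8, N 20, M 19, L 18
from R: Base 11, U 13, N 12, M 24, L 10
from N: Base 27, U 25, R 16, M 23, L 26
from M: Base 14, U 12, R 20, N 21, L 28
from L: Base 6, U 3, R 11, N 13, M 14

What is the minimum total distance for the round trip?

Shortest round trip = 66 blocks.

Base-U-R-N-M-L-Base: 14+8+12+23+28+6 = 91
Base-U-R-N-L-M-Base: 14+8+12+26+14+14 = 88
Base-U-R-M-N-L-Base: 14+8+24+21+26+6 = 99
Base-U-R-M-L-N-Base: 14+8+24+28+13+27 = 114
Base-U-R-L-N-M-Base: 14+8+10+13+23+14 = 82
Base-U-R-L-M-N-Base: 14+8+10+14+21+27 = 94
Base-U-N-R-M-L-Base: 14+20+16+24+28+6 = 108
Base-U-N-R-L-M-Base: 14+20+16+10+14+14 = 88
Base-U-N-M-R-L-Base: 14+20+23+20+10+6 = 93
Base-U-N-M-L-R-Base: 14+20+23+28+11+11 = 107
Base-U-N-L-R-M-Base: 14+20+26+11+24+14 = 109
Base-U-N-L-M-R-Base: 14+20+26+14+20+11 = 105
Base-U-M-R-N-L-Base: 14+19+20+12+26+6 = 97
Base-U-M-R-L-N-Base: 14+19+20+10+13+27 = 103
… (106 more)
Base-N-M-U-R-L-Base: 7+23+12+8+10+6 = 66  ← best
The minimum is 66.
One optimal route: Base → N → M → U → R → L → Base.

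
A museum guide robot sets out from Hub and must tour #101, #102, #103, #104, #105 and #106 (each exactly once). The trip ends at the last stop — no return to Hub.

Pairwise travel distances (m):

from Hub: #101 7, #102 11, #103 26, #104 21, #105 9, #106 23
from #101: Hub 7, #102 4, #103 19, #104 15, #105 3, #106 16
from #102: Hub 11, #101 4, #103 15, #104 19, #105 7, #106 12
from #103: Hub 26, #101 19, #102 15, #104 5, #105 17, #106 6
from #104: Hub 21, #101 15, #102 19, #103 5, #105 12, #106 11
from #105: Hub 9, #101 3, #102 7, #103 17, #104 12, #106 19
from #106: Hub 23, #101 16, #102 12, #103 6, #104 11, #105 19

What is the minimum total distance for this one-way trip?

Shortest open route: 39 m.

There are 6! = 720 possible orderings.
Hub → #101 → #102 → #103 → #104 → #105 → #106: 7+4+15+5+12+19 = 62
Hub → #101 → #102 → #103 → #104 → #106 → #105: 7+4+15+5+11+19 = 61
Hub → #101 → #102 → #103 → #105 → #104 → #106: 7+4+15+17+12+11 = 66
Hub → #101 → #102 → #103 → #105 → #106 → #104: 7+4+15+17+19+11 = 73
Hub → #101 → #102 → #103 → #106 → #104 → #105: 7+4+15+6+11+12 = 55
Hub → #101 → #102 → #103 → #106 → #105 → #104: 7+4+15+6+19+12 = 63
Hub → #101 → #102 → #104 → #103 → #105 → #106: 7+4+19+5+17+19 = 71
Hub → #101 → #102 → #104 → #103 → #106 → #105: 7+4+19+5+6+19 = 60
… (712 more)
Hub → #105 → #101 → #102 → #106 → #103 → #104: 9+3+4+12+6+5 = 39  ← best
The minimum is 39.
One shortest path: Hub → #105 → #101 → #102 → #106 → #103 → #104.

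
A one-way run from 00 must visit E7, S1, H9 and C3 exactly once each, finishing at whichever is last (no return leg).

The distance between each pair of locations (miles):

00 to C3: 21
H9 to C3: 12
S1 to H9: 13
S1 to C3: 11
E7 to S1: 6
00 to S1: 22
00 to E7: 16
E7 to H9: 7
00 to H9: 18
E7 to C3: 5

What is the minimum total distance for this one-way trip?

There are 4! = 24 possible orderings.
00 → E7 → S1 → H9 → C3: 16+6+13+12 = 47
00 → E7 → S1 → C3 → H9: 16+6+11+12 = 45
00 → E7 → H9 → S1 → C3: 16+7+13+11 = 47
00 → E7 → H9 → C3 → S1: 16+7+12+11 = 46
00 → E7 → C3 → S1 → H9: 16+5+11+13 = 45
00 → E7 → C3 → H9 → S1: 16+5+12+13 = 46
00 → S1 → E7 → H9 → C3: 22+6+7+12 = 47
00 → S1 → E7 → C3 → H9: 22+6+5+12 = 45
00 → S1 → H9 → E7 → C3: 22+13+7+5 = 47
00 → S1 → H9 → C3 → E7: 22+13+12+5 = 52
00 → S1 → C3 → E7 → H9: 22+11+5+7 = 45
00 → S1 → C3 → H9 → E7: 22+11+12+7 = 52
00 → H9 → E7 → S1 → C3: 18+7+6+11 = 42
00 → H9 → E7 → C3 → S1: 18+7+5+11 = 41
… (10 more)
The minimum is 41.
One shortest path: 00 → H9 → E7 → C3 → S1.

Shortest open route: 41 miles.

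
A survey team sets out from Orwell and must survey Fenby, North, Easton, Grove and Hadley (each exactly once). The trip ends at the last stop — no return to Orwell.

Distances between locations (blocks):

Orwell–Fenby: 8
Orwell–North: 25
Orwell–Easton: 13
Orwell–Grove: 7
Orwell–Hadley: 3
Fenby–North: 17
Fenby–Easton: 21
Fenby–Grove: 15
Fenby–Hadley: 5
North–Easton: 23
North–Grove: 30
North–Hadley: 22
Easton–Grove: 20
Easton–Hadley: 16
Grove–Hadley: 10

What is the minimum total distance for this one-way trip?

62 blocks — the minimum one-way total.

There are 5! = 120 possible orderings.
Orwell → Fenby → North → Easton → Grove → Hadley: 8+17+23+20+10 = 78
Orwell → Fenby → North → Easton → Hadley → Grove: 8+17+23+16+10 = 74
Orwell → Fenby → North → Grove → Easton → Hadley: 8+17+30+20+16 = 91
Orwell → Fenby → North → Grove → Hadley → Easton: 8+17+30+10+16 = 81
Orwell → Fenby → North → Hadley → Easton → Grove: 8+17+22+16+20 = 83
Orwell → Fenby → North → Hadley → Grove → Easton: 8+17+22+10+20 = 77
Orwell → Fenby → Easton → North → Grove → Hadley: 8+21+23+30+10 = 92
Orwell → Fenby → Easton → North → Hadley → Grove: 8+21+23+22+10 = 84
Orwell → Fenby → Easton → Grove → North → Hadley: 8+21+20+30+22 = 101
Orwell → Fenby → Easton → Grove → Hadley → North: 8+21+20+10+22 = 81
Orwell → Fenby → Easton → Hadley → North → Grove: 8+21+16+22+30 = 97
Orwell → Fenby → Easton → Hadley → Grove → North: 8+21+16+10+30 = 85
Orwell → Fenby → Grove → North → Easton → Hadley: 8+15+30+23+16 = 92
Orwell → Fenby → Grove → North → Hadley → Easton: 8+15+30+22+16 = 91
… (106 more)
Orwell → Grove → Hadley → Fenby → North → Easton: 7+10+5+17+23 = 62  ← best
The minimum is 62.
One shortest path: Orwell → Grove → Hadley → Fenby → North → Easton.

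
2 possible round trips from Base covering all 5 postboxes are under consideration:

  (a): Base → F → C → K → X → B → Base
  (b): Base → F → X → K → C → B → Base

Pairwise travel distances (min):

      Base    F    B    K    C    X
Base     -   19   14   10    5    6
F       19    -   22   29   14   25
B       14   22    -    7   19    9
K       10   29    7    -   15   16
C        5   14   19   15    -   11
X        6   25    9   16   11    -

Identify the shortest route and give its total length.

(a): 19 + 14 + 15 + 16 + 9 + 14 = 87
(b): 19 + 25 + 16 + 15 + 19 + 14 = 108

87 min — (a) is the shortest.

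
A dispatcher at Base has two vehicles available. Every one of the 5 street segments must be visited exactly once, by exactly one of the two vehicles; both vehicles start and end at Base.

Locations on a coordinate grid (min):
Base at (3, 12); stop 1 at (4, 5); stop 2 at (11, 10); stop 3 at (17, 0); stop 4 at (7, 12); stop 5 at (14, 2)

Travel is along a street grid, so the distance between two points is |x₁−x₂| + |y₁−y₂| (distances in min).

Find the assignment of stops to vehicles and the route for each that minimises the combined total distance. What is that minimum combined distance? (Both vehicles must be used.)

Check every non-empty split of the stops between the two vehicles; for each half take its own optimal tour:
  {stop 1} + {stop 2, stop 3, stop 4, stop 5}: 16 + 52 = 68
  {stop 2} + {stop 1, stop 3, stop 4, stop 5}: 20 + 52 = 72
  {stop 1, stop 2} + {stop 3, stop 4, stop 5}: 30 + 52 = 82
  {stop 3} + {stop 1, stop 2, stop 4, stop 5}: 52 + 42 = 94
  {stop 1, stop 3} + {stop 2, stop 4, stop 5}: 52 + 42 = 94
  {stop 2, stop 3} + {stop 1, stop 4, stop 5}: 52 + 42 = 94
  … (15 splits in total)
  {stop 4} + {stop 1, stop 2, stop 3, stop 5}: 8 + 52 = 60  ← best
Best: vehicle 1 Base → stop 4 → Base = 8; vehicle 2 Base → stop 1 → stop 3 → stop 5 → stop 2 → Base = 52; combined 60.

Minimum combined distance: 60 min.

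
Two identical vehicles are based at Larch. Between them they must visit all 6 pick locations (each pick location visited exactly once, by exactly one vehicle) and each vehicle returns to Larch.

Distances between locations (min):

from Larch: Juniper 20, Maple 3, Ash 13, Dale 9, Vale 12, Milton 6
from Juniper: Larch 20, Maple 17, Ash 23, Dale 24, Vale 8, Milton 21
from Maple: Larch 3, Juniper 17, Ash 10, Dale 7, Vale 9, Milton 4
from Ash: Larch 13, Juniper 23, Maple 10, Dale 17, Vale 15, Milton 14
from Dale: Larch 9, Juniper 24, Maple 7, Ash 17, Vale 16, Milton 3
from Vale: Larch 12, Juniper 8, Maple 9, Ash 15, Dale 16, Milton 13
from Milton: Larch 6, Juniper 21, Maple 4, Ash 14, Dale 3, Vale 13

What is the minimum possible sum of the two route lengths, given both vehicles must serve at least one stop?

74 min — the smallest possible combined total.

Check every non-empty split of the stops between the two vehicles; for each half take its own optimal tour:
  {Juniper} + {Maple, Ash, Dale, Vale, Milton}: 40 + 53 = 93
  {Maple} + {Juniper, Ash, Dale, Vale, Milton}: 6 + 69 = 75
  {Juniper, Maple} + {Ash, Dale, Vale, Milton}: 40 + 53 = 93
  {Ash} + {Juniper, Maple, Dale, Vale, Milton}: 26 + 53 = 79
  {Juniper, Ash} + {Maple, Dale, Vale, Milton}: 56 + 37 = 93
  {Maple, Ash} + {Juniper, Dale, Vale, Milton}: 26 + 53 = 79
  … (31 splits in total)
  {Juniper, Maple, Ash, Vale} + {Dale, Milton}: 56 + 18 = 74  ← best
Best: vehicle 1 Larch → Juniper → Vale → Ash → Maple → Larch = 56; vehicle 2 Larch → Dale → Milton → Larch = 18; combined 74.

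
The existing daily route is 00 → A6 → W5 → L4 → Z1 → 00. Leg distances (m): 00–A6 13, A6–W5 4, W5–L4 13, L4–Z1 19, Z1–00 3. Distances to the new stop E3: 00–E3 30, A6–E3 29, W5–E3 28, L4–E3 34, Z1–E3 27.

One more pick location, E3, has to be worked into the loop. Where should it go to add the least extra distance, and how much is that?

Insertion cost between consecutive stops i–j is d(i,E3) + d(E3,j) − d(i,j):
  between 00 and A6: 30 + 29 − 13 = 46
  between A6 and W5: 29 + 28 − 4 = 53
  between W5 and L4: 28 + 34 − 13 = 49
  between L4 and Z1: 34 + 27 − 19 = 42
  between Z1 and 00: 27 + 30 − 3 = 54
Cheapest insertion is between L4 and Z1, adding 42.
New total = 52 + 42 = 94.

Minimum extra distance: 42 m, inserting E3 between L4 and Z1.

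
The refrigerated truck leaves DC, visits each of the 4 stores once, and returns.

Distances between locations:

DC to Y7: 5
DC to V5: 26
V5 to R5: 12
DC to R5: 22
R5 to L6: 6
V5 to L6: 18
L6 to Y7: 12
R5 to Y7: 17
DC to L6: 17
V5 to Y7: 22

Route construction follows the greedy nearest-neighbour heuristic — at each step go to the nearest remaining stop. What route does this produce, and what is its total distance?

Total distance 61 via the nearest-neighbour route DC → Y7 → L6 → R5 → V5 → DC.

From DC: distances to unvisited — Y7=5, L6=17, R5=22, V5=26. Nearest is Y7 (5).
From Y7: distances to unvisited — L6=12, R5=17, V5=22. Nearest is L6 (12).
From L6: distances to unvisited — R5=6, V5=18. Nearest is R5 (6).
From R5: distances to unvisited — V5=12. Nearest is V5 (12).
Return V5→DC: 26.
Total = 5 + 12 + 6 + 12 + 26 = 61.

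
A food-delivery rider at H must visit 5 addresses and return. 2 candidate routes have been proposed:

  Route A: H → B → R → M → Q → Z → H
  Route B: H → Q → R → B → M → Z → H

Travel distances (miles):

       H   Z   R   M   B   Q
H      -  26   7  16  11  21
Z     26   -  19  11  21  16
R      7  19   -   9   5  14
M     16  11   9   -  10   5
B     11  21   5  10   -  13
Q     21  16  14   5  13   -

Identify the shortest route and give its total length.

Shortest is Route A, total 72 miles.

Route A: 11 + 5 + 9 + 5 + 16 + 26 = 72
Route B: 21 + 14 + 5 + 10 + 11 + 26 = 87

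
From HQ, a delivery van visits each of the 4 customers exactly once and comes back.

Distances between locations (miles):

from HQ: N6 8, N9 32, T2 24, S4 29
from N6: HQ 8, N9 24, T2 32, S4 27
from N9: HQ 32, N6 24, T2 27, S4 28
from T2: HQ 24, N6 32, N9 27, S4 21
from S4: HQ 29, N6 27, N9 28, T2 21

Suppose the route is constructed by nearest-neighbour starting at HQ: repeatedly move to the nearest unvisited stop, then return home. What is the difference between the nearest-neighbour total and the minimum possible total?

From HQ: N6=8, T2=24, S4=29, N9=32 → choose N6 (8).
From N6: N9=24, S4=27, T2=32 → choose N9 (24).
From N9: T2=27, S4=28 → choose T2 (27).
From T2: S4=21 → choose S4 (21).
NN route HQ → N6 → N9 → T2 → S4 → HQ costs 109.
Optimal: HQ → N6 → N9 → S4 → T2 → HQ costs 105 (by enumerating all 12 distinct tours).
Excess = 109 − 105 = 4.

The nearest-neighbour route is 4 miles longer than optimal.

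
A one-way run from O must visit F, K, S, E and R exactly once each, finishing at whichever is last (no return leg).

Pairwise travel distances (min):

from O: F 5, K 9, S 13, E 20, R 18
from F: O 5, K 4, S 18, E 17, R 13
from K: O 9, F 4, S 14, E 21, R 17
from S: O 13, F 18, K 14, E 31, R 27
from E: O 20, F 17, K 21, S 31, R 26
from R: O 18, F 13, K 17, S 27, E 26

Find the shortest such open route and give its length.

There are 5! = 120 possible orderings.
O→F→K→S→E→R: 5+4+14+31+26 = 80
O→F→K→S→R→E: 5+4+14+27+26 = 76
O→F→K→E→S→R: 5+4+21+31+27 = 88
O→F→K→E→R→S: 5+4+21+26+27 = 83
O→F→K→R→S→E: 5+4+17+27+31 = 84
O→F→K→R→E→S: 5+4+17+26+31 = 83
O→F→S→K→E→R: 5+18+14+21+26 = 84
O→F→S→K→R→E: 5+18+14+17+26 = 80
O→F→S→E→K→R: 5+18+31+21+17 = 92
O→F→S→E→R→K: 5+18+31+26+17 = 97
O→F→S→R→K→E: 5+18+27+17+21 = 88
O→F→S→R→E→K: 5+18+27+26+21 = 97
O→F→E→K→S→R: 5+17+21+14+27 = 84
O→F→E→K→R→S: 5+17+21+17+27 = 87
… (106 more)
O→S→K→F→R→E: 13+14+4+13+26 = 70  ← best
The minimum is 70.
One shortest path: O → S → K → F → R → E.

Minimum one-way distance = 70 min.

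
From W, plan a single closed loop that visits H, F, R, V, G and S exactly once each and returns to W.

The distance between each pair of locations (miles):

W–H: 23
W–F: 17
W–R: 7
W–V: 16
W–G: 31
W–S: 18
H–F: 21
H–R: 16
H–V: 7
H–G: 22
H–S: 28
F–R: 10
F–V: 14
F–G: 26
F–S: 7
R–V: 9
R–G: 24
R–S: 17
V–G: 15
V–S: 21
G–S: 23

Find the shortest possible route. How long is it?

Shortest round trip = 92 miles.

W-H-F-R-V-G-S-W: 23+21+10+9+15+23+18 = 119
W-H-F-R-V-S-G-W: 23+21+10+9+21+23+31 = 138
W-H-F-R-G-V-S-W: 23+21+10+24+15+21+18 = 132
W-H-F-R-G-S-V-W: 23+21+10+24+23+21+16 = 138
W-H-F-R-S-V-G-W: 23+21+10+17+21+15+31 = 138
W-H-F-R-S-G-V-W: 23+21+10+17+23+15+16 = 125
W-H-F-V-R-G-S-W: 23+21+14+9+24+23+18 = 132
W-H-F-V-R-S-G-W: 23+21+14+9+17+23+31 = 138
… (352 more)
W-H-V-G-S-F-R-W: 23+7+15+23+7+10+7 = 92  ← best
The minimum is 92.
One optimal route: W → H → V → G → S → F → R → W (or its reverse).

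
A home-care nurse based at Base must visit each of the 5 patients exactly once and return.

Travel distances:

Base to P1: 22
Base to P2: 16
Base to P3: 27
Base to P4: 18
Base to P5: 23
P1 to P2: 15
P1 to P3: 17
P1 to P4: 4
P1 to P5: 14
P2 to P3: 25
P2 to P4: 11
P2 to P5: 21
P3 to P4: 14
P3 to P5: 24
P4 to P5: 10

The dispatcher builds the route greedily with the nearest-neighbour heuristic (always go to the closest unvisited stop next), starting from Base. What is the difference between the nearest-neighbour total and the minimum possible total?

1 longer than the optimal tour.

Base: P2=16, P4=18, P1=22, P5=23, P3=27 ⇒ P2
P2: P4=11, P1=15, P5=21, P3=25 ⇒ P4
P4: P1=4, P5=10, P3=14 ⇒ P1
P1: P5=14, P3=17 ⇒ P5
P5: P3=24 ⇒ P3
NN route Base → P2 → P4 → P1 → P5 → P3 → Base costs 96.
Optimal: Base → P2 → P1 → P3 → P4 → P5 → Base costs 95 (by enumerating all 60 distinct tours).
Excess = 96 − 95 = 1.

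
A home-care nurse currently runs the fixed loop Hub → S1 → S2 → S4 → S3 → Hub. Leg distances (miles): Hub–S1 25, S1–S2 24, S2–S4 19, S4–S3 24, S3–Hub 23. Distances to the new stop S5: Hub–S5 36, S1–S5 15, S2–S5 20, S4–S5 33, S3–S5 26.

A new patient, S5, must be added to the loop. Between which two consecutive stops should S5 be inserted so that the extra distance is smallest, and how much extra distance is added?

Minimum extra distance: 11 miles, inserting S5 between S1 and S2.

Insertion cost between consecutive stops i–j is d(i,S5) + d(S5,j) − d(i,j):
  between Hub and S1: 36 + 15 − 25 = 26
  between S1 and S2: 15 + 20 − 24 = 11
  between S2 and S4: 20 + 33 − 19 = 34
  between S4 and S3: 33 + 26 − 24 = 35
  between S3 and Hub: 26 + 36 − 23 = 39
Cheapest insertion is between S1 and S2, adding 11.
New total = 115 + 11 = 126.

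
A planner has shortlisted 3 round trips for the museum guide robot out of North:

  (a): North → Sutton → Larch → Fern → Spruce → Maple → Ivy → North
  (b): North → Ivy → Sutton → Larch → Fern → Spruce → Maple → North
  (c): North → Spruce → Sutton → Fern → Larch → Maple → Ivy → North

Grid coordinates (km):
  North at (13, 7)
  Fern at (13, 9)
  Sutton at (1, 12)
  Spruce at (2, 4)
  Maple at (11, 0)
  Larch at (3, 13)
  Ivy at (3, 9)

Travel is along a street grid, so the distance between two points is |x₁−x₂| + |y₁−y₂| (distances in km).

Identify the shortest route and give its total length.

72 km — (b) is the shortest.

(a): 17 + 3 + 14 + 16 + 13 + 17 + 12 = 92
(b): 12 + 5 + 3 + 14 + 16 + 13 + 9 = 72
(c): 14 + 9 + 15 + 14 + 21 + 17 + 12 = 102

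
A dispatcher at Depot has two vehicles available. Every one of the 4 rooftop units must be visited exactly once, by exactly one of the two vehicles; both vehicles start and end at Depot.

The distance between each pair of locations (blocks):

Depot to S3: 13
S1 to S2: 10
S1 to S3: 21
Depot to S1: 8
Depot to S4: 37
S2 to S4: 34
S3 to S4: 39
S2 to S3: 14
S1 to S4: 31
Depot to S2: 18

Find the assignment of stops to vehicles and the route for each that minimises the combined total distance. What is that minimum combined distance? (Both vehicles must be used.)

Minimum combined distance: 114 blocks.

Check every non-empty split of the stops between the two vehicles; for each half take its own optimal tour:
  {S1} + {S2, S3, S4}: 16 + 98 = 114
  {S2} + {S1, S3, S4}: 36 + 91 = 127
  {S1, S2} + {S3, S4}: 36 + 89 = 125
  {S3} + {S1, S2, S4}: 26 + 89 = 115
  {S1, S3} + {S2, S4}: 42 + 89 = 131
  {S2, S3} + {S1, S4}: 45 + 76 = 121
  … (7 splits in total)
Best: vehicle 1 Depot → S1 → Depot = 16; vehicle 2 Depot → S3 → S2 → S4 → Depot = 98; combined 114.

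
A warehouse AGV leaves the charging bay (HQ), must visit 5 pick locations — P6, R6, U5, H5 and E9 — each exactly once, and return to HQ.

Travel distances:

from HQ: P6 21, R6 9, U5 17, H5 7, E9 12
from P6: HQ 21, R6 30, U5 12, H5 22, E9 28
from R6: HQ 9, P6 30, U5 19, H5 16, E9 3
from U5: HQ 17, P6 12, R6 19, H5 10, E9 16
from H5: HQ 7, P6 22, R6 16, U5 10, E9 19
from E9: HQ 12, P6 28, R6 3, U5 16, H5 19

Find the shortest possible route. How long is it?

69 — the shortest possible round trip.

With 5 stops there are 5!/2 = 60 distinct round trips (a route and its reverse cost the same).
HQ → P6 → R6 → U5 → H5 → E9 → HQ: 21+30+19+10+19+12 = 111
HQ → P6 → R6 → U5 → E9 → H5 → HQ: 21+30+19+16+19+7 = 112
HQ → P6 → R6 → H5 → U5 → E9 → HQ: 21+30+16+10+16+12 = 105
HQ → P6 → R6 → H5 → E9 → U5 → HQ: 21+30+16+19+16+17 = 119
HQ → P6 → R6 → E9 → U5 → H5 → HQ: 21+30+3+16+10+7 = 87
HQ → P6 → R6 → E9 → H5 → U5 → HQ: 21+30+3+19+10+17 = 100
HQ → P6 → U5 → R6 → H5 → E9 → HQ: 21+12+19+16+19+12 = 99
HQ → P6 → U5 → R6 → E9 → H5 → HQ: 21+12+19+3+19+7 = 81
HQ → P6 → U5 → H5 → R6 → E9 → HQ: 21+12+10+16+3+12 = 74
HQ → P6 → U5 → H5 → E9 → R6 → HQ: 21+12+10+19+3+9 = 74
HQ → P6 → U5 → E9 → R6 → H5 → HQ: 21+12+16+3+16+7 = 75
HQ → P6 → U5 → E9 → H5 → R6 → HQ: 21+12+16+19+16+9 = 93
HQ → P6 → H5 → R6 → U5 → E9 → HQ: 21+22+16+19+16+12 = 106
HQ → P6 → H5 → R6 → E9 → U5 → HQ: 21+22+16+3+16+17 = 95
… (46 more)
HQ → R6 → E9 → P6 → U5 → H5 → HQ: 9+3+28+12+10+7 = 69  ← best
The minimum is 69.
One optimal route: HQ → R6 → E9 → P6 → U5 → H5 → HQ (or its reverse).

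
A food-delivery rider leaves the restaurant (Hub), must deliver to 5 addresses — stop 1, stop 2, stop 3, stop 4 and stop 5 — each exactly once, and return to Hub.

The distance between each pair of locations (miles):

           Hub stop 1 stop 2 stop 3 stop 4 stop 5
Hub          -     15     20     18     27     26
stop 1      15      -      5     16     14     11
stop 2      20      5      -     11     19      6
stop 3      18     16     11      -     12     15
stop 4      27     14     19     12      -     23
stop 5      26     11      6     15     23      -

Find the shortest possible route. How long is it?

Hub→stop 1→stop 2→stop 3→stop 4→stop 5→Hub: 15+5+11+12+23+26 = 92
Hub→stop 1→stop 2→stop 3→stop 5→stop 4→Hub: 15+5+11+15+23+27 = 96
Hub→stop 1→stop 2→stop 4→stop 3→stop 5→Hub: 15+5+19+12+15+26 = 92
Hub→stop 1→stop 2→stop 4→stop 5→stop 3→Hub: 15+5+19+23+15+18 = 95
Hub→stop 1→stop 2→stop 5→stop 3→stop 4→Hub: 15+5+6+15+12+27 = 80
Hub→stop 1→stop 2→stop 5→stop 4→stop 3→Hub: 15+5+6+23+12+18 = 79
Hub→stop 1→stop 3→stop 2→stop 4→stop 5→Hub: 15+16+11+19+23+26 = 110
Hub→stop 1→stop 3→stop 2→stop 5→stop 4→Hub: 15+16+11+6+23+27 = 98
Hub→stop 1→stop 3→stop 4→stop 2→stop 5→Hub: 15+16+12+19+6+26 = 94
Hub→stop 1→stop 3→stop 4→stop 5→stop 2→Hub: 15+16+12+23+6+20 = 92
Hub→stop 1→stop 3→stop 5→stop 2→stop 4→Hub: 15+16+15+6+19+27 = 98
Hub→stop 1→stop 3→stop 5→stop 4→stop 2→Hub: 15+16+15+23+19+20 = 108
Hub→stop 1→stop 4→stop 2→stop 3→stop 5→Hub: 15+14+19+11+15+26 = 100
Hub→stop 1→stop 4→stop 2→stop 5→stop 3→Hub: 15+14+19+6+15+18 = 87
… (46 more)
The minimum is 79.
One optimal route: Hub → stop 1 → stop 2 → stop 5 → stop 4 → stop 3 → Hub (or its reverse).

79 miles — the shortest possible round trip.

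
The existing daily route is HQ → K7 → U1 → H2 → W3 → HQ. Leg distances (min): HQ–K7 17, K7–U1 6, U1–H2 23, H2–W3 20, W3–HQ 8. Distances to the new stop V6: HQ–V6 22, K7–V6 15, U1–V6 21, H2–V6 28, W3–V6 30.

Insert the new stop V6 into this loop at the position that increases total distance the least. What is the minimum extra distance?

Insertion cost between consecutive stops i–j is d(i,V6) + d(V6,j) − d(i,j):
  between HQ and K7: 22 + 15 − 17 = 20
  between K7 and U1: 15 + 21 − 6 = 30
  between U1 and H2: 21 + 28 − 23 = 26
  between H2 and W3: 28 + 30 − 20 = 38
  between W3 and HQ: 30 + 22 − 8 = 44
Cheapest insertion is between HQ and K7, adding 20.
New total = 74 + 20 = 94.

Adding 20 min by placing V6 on the HQ–K7 leg.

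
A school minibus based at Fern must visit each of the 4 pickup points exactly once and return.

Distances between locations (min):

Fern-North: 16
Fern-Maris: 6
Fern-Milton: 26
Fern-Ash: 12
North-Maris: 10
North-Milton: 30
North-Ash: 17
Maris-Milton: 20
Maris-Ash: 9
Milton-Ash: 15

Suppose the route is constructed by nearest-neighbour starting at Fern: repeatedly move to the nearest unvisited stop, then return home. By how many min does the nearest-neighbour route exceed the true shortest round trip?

Excess over optimum: 3 min.

From Fern: Maris=6, Ash=12, North=16, Milton=26 → choose Maris (6).
From Maris: Ash=9, North=10, Milton=20 → choose Ash (9).
From Ash: Milton=15, North=17 → choose Milton (15).
From Milton: North=30 → choose North (30).
NN route Fern → Maris → Ash → Milton → North → Fern costs 76.
Optimal: Fern → North → Maris → Milton → Ash → Fern costs 73 (by enumerating all 12 distinct tours).
Excess = 76 − 73 = 3.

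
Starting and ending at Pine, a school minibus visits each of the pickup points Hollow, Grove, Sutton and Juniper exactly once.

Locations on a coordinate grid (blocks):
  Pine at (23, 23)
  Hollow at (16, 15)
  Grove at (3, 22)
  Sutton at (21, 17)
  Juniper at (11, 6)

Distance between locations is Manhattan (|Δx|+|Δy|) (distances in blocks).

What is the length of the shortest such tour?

With 4 stops there are 4!/2 = 12 distinct round trips (a route and its reverse cost the same).
Pine→Hollow→Grove→Sutton→Juniper→Pine: 15+20+23+21+29 = 108
Pine→Hollow→Grove→Juniper→Sutton→Pine: 15+20+24+21+8 = 88
Pine→Hollow→Sutton→Grove→Juniper→Pine: 15+7+23+24+29 = 98
Pine→Hollow→Sutton→Juniper→Grove→Pine: 15+7+21+24+21 = 88
Pine→Hollow→Juniper→Grove→Sutton→Pine: 15+14+24+23+8 = 84
Pine→Hollow→Juniper→Sutton→Grove→Pine: 15+14+21+23+21 = 94
Pine→Grove→Hollow→Sutton→Juniper→Pine: 21+20+7+21+29 = 98
Pine→Grove→Hollow→Juniper→Sutton→Pine: 21+20+14+21+8 = 84
Pine→Grove→Sutton→Hollow→Juniper→Pine: 21+23+7+14+29 = 94
Pine→Grove→Juniper→Hollow→Sutton→Pine: 21+24+14+7+8 = 74
Pine→Sutton→Hollow→Grove→Juniper→Pine: 8+7+20+24+29 = 88
Pine→Sutton→Grove→Hollow→Juniper→Pine: 8+23+20+14+29 = 94
The minimum is 74.
One optimal route: Pine → Grove → Juniper → Hollow → Sutton → Pine (or its reverse).

Minimum total distance: 74 blocks.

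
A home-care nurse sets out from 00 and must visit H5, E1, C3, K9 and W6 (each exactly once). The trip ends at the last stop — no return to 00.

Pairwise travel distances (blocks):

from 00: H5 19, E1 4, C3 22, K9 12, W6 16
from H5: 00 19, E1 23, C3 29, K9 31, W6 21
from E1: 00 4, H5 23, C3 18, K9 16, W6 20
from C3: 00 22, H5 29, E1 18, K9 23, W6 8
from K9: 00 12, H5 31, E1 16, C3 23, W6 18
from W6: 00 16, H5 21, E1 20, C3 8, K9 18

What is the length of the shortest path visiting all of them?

Shortest open route: 72 blocks.

There are 5! = 120 possible orderings.
00 → H5 → E1 → C3 → K9 → W6: 19+23+18+23+18 = 101
00 → H5 → E1 → C3 → W6 → K9: 19+23+18+8+18 = 86
00 → H5 → E1 → K9 → C3 → W6: 19+23+16+23+8 = 89
00 → H5 → E1 → K9 → W6 → C3: 19+23+16+18+8 = 84
00 → H5 → E1 → W6 → C3 → K9: 19+23+20+8+23 = 93
00 → H5 → E1 → W6 → K9 → C3: 19+23+20+18+23 = 103
00 → H5 → C3 → E1 → K9 → W6: 19+29+18+16+18 = 100
00 → H5 → C3 → E1 → W6 → K9: 19+29+18+20+18 = 104
00 → H5 → C3 → K9 → E1 → W6: 19+29+23+16+20 = 107
00 → H5 → C3 → K9 → W6 → E1: 19+29+23+18+20 = 109
00 → H5 → C3 → W6 → E1 → K9: 19+29+8+20+16 = 92
00 → H5 → C3 → W6 → K9 → E1: 19+29+8+18+16 = 90
00 → H5 → K9 → E1 → C3 → W6: 19+31+16+18+8 = 92
00 → H5 → K9 → E1 → W6 → C3: 19+31+16+20+8 = 94
… (106 more)
00 → E1 → K9 → C3 → W6 → H5: 4+16+23+8+21 = 72  ← best
The minimum is 72.
One shortest path: 00 → E1 → K9 → C3 → W6 → H5.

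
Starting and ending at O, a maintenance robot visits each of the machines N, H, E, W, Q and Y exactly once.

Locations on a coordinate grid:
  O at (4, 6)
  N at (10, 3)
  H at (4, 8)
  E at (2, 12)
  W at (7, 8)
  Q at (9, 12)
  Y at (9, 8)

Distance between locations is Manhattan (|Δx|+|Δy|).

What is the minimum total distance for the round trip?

There are 360 distinct closed tours to check (reversals are equivalent).
O - N - H - E - W - Q - Y - O: 9+11+6+9+6+4+7 = 52
O - N - H - E - W - Y - Q - O: 9+11+6+9+2+4+11 = 52
O - N - H - E - Q - W - Y - O: 9+11+6+7+6+2+7 = 48
O - N - H - E - Q - Y - W - O: 9+11+6+7+4+2+5 = 44
O - N - H - E - Y - W - Q - O: 9+11+6+11+2+6+11 = 56
O - N - H - E - Y - Q - W - O: 9+11+6+11+4+6+5 = 52
O - N - H - W - E - Q - Y - O: 9+11+3+9+7+4+7 = 50
O - N - H - W - E - Y - Q - O: 9+11+3+9+11+4+11 = 58
… (352 more)
O - N - W - Y - Q - E - H - O: 9+8+2+4+7+6+2 = 38  ← best
The minimum is 38.
One optimal route: O → N → W → Y → Q → E → H → O (or its reverse).

Shortest round trip = 38.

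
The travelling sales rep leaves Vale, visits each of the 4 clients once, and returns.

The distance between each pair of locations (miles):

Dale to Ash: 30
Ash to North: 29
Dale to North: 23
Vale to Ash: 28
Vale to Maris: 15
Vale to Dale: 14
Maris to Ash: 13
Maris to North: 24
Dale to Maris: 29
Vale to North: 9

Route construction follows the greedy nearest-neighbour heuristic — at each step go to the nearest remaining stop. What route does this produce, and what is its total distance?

Nearest-neighbour total = 102 miles; route Vale → North → Dale → Maris → Ash → Vale.

Vale → [North:9 / Dale:14 / Maris:15 / Ash:28] → North (9)
North → [Dale:23 / Maris:24 / Ash:29] → Dale (23)
Dale → [Maris:29 / Ash:30] → Maris (29)
Maris → [Ash:13] → Ash (13)
Return Ash→Vale: 28.
Total = 9 + 23 + 29 + 13 + 28 = 102.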